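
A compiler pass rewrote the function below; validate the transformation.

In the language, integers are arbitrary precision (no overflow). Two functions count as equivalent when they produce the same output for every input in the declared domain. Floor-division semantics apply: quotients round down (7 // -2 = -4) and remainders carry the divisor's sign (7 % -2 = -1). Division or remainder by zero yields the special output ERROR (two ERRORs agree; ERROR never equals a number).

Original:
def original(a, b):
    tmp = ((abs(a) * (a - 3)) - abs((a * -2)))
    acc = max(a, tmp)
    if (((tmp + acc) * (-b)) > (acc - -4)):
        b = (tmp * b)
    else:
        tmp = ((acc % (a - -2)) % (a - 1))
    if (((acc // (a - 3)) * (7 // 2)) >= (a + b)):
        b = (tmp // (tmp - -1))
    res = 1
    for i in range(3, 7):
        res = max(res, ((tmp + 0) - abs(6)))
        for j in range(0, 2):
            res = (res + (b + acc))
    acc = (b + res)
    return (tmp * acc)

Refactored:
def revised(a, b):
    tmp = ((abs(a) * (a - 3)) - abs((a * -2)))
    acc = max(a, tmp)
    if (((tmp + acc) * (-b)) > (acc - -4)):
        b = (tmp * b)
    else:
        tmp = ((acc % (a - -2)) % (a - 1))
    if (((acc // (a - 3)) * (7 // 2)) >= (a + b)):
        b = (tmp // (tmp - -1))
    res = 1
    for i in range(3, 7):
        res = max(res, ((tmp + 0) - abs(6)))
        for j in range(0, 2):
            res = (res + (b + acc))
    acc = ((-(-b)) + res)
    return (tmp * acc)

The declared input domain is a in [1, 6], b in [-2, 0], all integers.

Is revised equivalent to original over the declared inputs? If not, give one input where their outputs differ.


Changes here: same computation, different form; the full 18-point sweep finds no disagreement.
verdict: equivalent


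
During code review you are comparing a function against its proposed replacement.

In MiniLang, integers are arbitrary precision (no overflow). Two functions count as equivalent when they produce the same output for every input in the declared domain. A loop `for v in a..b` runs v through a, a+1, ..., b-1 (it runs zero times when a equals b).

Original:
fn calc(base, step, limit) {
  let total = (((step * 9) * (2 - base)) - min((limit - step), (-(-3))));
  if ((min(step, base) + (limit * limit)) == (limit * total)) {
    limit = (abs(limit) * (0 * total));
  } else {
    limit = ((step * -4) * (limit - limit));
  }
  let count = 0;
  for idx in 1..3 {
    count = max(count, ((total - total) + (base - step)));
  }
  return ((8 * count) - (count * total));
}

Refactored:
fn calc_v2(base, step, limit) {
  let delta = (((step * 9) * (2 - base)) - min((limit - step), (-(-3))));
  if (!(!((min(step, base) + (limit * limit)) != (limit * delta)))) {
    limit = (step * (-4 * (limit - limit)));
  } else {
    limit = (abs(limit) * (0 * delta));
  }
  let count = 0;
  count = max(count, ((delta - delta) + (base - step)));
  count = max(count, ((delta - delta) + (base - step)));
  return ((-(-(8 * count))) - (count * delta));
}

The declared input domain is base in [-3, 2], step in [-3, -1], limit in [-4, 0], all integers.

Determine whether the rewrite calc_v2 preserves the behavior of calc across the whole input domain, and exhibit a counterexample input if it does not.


Behavior is preserved: although comparison usage differs, min/max/abs usage differs, loop structure differs, local variable names differ, arithmetic usage differs, boolean connective usage differs, the outputs never diverge.
Spot check at base=0, step=-3, limit=-3 — calc: total = -54; ((min(step, base) + (limit * limit)) == (limit * total)) -> false; limit = 0; count = 0; [idx=1]; count = 3; [idx=2]; count = 3; return 186. calc_v2: delta = -54; (!(!((min(step, base) + (limit * limit)) != (limit * delta)))) -> true; limit = 0; count = 0; count = 3; count = 3; return 186. Both give 186.
Checked all 90 inputs in the declared domain: the outputs agree on every one.
verdict: equivalent


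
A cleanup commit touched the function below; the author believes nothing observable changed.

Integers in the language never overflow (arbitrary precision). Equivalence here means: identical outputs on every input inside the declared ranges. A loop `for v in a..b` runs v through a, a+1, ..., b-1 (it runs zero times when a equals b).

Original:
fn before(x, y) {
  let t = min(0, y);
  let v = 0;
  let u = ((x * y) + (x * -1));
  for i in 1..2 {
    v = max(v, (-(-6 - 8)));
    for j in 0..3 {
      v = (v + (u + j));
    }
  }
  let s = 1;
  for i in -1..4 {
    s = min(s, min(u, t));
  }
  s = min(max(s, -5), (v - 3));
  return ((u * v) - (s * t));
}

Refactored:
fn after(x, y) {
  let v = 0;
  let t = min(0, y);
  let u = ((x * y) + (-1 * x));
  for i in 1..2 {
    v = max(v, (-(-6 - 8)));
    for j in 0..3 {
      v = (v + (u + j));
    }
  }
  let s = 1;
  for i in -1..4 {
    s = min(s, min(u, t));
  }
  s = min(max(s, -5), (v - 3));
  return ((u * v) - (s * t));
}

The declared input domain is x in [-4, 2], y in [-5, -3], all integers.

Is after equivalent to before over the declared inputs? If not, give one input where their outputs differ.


This is a faithful refactor — same computation, different form, but the computed results match everywhere.
Spot check at x=0, y=-5 — before: t := -5 | v := 0 | u := 0 | iter i=1: | v := 14 | iter j=0: | v := 14 | iter j=1: | v := 15 | iter j=2: | v := 17 | s := 1 | iter i=-1: | s := -5 | iter i=0: | s := -5 | iter i=1: | s := -5 | iter i=2: | s := -5 | iter i=3: | s := -5 | s := -5 | result -25. after: v := 0 | t := -5 | u := 0 | iter i=1: | v := 14 | iter j=0: | v := 14 | iter j=1: | v := 15 | iter j=2: | v := 17 | s := 1 | iter i=-1: | s := -5 | iter i=0: | s := -5 | iter i=1: | s := -5 | iter i=2: | s := -5 | iter i=3: | s := -5 | s := -5 | result -25. Both give -25.
Sweeping the whole domain (21 inputs) finds no disagreement.
verdict: equivalent


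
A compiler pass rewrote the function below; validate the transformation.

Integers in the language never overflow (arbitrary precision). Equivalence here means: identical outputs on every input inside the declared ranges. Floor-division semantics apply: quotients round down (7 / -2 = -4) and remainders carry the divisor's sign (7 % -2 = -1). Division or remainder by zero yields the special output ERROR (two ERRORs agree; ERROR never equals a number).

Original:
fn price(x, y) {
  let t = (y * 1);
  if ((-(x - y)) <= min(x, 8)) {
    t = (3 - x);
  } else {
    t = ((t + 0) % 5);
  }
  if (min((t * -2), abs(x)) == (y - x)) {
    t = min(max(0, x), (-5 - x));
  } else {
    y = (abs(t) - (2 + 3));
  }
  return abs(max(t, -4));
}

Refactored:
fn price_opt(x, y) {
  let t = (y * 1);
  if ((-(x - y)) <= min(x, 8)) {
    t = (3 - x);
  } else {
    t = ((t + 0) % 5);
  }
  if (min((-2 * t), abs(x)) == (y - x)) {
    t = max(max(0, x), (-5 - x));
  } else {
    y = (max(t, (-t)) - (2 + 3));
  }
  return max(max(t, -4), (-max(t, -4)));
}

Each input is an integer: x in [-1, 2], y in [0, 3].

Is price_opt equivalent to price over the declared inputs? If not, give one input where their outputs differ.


Take x=2, y=0.
price: t=0, then ((-(x - y)) <= min(x, 8)) is true, then t=1, then (min((t * -2), abs(x)) == (y - x)) is true, then t=-7, then returns 4
price_opt: t=0, then ((-(x - y)) <= min(x, 8)) is true, then t=1, then (min((-2 * t), abs(x)) == (y - x)) is true, then t=2, then returns 2
4 and 2 differ, so these are not the same function on this domain.
verdict: not equivalent; witness: x=2, y=0


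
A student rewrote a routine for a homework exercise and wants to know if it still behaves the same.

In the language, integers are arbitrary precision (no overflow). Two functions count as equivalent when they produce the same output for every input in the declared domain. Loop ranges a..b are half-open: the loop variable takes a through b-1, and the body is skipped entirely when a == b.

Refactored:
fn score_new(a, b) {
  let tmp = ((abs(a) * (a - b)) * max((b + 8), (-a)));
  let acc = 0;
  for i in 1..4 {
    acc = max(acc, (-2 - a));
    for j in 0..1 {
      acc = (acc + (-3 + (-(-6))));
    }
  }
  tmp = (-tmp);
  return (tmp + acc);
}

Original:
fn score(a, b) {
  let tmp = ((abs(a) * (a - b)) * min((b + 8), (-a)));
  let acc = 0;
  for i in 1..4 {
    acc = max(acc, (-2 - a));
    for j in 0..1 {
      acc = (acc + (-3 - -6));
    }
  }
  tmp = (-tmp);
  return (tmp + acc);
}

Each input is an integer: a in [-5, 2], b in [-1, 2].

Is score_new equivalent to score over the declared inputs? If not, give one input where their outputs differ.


Try a=-5, b=-1.
score: tmp=-100, then acc=0, then (i=1), then acc=3, then (j=0), then acc=6, then (i=2), then acc=6, then (j=0), then acc=9, then (i=3), then acc=9, then (j=0), then acc=12, then tmp=100, then returns 112
score_new: tmp=-140, then acc=0, then (i=1), then acc=3, then (j=0), then acc=6, then (i=2), then acc=6, then (j=0), then acc=9, then (i=3), then acc=9, then (j=0), then acc=12, then tmp=140, then returns 152
112 and 152 differ, so these are not the same function on this domain.
verdict: not equivalent; witness: a=-5, b=-1


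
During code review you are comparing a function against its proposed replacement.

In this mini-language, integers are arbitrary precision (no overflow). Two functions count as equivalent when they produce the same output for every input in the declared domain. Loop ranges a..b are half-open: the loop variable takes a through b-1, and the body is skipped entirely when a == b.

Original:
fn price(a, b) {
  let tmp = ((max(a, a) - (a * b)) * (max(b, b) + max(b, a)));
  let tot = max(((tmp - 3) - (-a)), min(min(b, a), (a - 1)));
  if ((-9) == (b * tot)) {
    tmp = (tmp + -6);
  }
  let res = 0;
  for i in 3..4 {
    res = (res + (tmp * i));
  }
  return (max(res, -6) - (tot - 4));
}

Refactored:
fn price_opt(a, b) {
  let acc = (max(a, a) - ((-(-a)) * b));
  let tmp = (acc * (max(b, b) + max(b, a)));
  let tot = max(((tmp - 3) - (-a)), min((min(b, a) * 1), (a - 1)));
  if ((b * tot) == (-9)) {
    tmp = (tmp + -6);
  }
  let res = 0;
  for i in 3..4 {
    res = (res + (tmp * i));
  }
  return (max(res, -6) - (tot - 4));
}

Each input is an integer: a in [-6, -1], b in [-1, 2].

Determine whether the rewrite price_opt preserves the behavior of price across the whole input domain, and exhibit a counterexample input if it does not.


The two are interchangeable: statement counts differ, plus local variable names differ, plus arithmetic usage differs, plus constant usage differs, and every declared input agrees.
As a probe, take a=-2, b=1: price runs tmp = 0; tot = -3; ((-9) == (b * tot)) -> false; res = 0; [i=3]; res = 0; return 7; price_opt runs acc = 0; tmp = 0; tot = -3; ((b * tot) == (-9)) -> false; res = 0; [i=3]; res = 0; return 7; both end at 7.
Every one of the 24 inputs gives matching results.
verdict: equivalent


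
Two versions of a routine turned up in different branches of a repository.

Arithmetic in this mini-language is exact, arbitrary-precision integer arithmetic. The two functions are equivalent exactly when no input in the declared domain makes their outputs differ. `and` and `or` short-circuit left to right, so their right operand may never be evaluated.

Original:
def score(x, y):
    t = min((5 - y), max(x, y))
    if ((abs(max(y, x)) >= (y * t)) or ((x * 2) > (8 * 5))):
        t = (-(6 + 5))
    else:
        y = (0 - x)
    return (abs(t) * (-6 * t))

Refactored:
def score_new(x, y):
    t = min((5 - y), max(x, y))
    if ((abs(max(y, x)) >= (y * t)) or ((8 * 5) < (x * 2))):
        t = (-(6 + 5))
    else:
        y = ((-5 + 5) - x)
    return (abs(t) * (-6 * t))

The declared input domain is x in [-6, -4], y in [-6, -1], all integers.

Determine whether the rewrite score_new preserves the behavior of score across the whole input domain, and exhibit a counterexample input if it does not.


Behavior is preserved: although arithmetic usage differs; comparison usage differs; constant usage differs, the outputs never diverge.
As a probe, take x=-4, y=-6: score runs t becomes -4; next ((abs(max(y, x)) >= (y * t)) or ((x * 2) > (8 * 5))) evaluates to false; next y becomes 4; next final value 96; score_new runs t becomes -4; next ((abs(max(y, x)) >= (y * t)) or ((8 * 5) < (x * 2))) evaluates to false; next y becomes 4; next final value 96; both end at 96.
Every one of the 18 inputs gives matching results.
verdict: equivalent


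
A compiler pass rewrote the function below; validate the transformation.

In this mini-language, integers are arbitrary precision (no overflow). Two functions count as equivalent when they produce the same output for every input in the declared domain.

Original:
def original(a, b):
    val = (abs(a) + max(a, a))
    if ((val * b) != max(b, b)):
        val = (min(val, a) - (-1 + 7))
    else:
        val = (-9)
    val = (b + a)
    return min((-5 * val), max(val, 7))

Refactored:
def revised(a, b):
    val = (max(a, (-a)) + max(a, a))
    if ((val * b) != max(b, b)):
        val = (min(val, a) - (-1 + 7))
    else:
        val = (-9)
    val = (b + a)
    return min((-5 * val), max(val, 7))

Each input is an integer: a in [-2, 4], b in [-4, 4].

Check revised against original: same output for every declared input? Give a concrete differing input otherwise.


The two versions differ — the changes include min/max/abs usage differs.
Spot check at a=4, b=3 — original: val=8, then ((val * b) != max(b, b)) is true, then val=-2, then val=7, then returns -35. revised: val=8, then ((val * b) != max(b, b)) is true, then val=-2, then val=7, then returns -35. Both give -35.
Across all 63 domain points the two functions coincide.
verdict: equivalent


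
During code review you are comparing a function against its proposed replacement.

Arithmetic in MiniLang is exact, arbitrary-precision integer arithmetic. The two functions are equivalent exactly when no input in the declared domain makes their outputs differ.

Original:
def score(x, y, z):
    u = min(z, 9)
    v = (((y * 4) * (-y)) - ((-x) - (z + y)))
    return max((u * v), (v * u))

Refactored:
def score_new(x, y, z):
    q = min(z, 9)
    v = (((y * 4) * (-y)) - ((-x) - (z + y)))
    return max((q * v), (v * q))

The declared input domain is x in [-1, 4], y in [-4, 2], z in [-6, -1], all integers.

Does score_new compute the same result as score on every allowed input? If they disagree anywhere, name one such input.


Comparing the listings, the differences include: local variable names differ.
Tracing x=3, y=-2, z=-4: score: u := -4 | v := -19 | result 76 | score_new: q := -4 | v := -19 | result 76 — matching result 76.
Across all 252 domain points the two functions coincide.
verdict: equivalent


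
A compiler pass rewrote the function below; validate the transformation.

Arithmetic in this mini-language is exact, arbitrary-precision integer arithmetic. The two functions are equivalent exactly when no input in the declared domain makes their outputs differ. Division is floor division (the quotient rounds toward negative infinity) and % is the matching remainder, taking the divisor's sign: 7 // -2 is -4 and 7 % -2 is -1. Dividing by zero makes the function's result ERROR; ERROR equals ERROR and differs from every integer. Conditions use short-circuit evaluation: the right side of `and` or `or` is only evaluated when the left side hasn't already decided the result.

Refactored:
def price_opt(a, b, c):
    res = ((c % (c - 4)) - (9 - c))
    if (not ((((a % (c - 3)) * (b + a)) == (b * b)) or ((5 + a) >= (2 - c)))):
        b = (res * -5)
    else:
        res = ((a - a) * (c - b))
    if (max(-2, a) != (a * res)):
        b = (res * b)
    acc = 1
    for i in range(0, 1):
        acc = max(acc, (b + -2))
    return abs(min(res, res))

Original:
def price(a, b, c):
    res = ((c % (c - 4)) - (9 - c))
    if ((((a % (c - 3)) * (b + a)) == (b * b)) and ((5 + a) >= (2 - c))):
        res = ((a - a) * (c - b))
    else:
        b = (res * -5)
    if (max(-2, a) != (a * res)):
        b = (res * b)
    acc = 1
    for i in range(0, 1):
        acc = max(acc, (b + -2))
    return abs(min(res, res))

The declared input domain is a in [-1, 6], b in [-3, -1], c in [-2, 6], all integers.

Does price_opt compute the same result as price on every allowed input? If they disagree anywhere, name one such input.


Take a=-1, b=-3, c=-2.
price: res=-13, then ((((a % (c - 3)) * (b + a)) == (b * b)) and ((5 + a) >= (2 - c))) is false, then b=65, then (max(-2, a) != (a * res)) is true, then b=-845, then acc=1, then (i=0), then acc=1, then returns 13
price_opt: res=-13, then (not ((((a % (c - 3)) * (b + a)) == (b * b)) or ((5 + a) >= (2 - c)))) is false, then res=0, then (max(-2, a) != (a * res)) is true, then b=0, then acc=1, then (i=0), then acc=1, then returns 0
13 vs 0 — the two versions disagree here.
verdict: not equivalent; witness: a=-1, b=-3, c=-2


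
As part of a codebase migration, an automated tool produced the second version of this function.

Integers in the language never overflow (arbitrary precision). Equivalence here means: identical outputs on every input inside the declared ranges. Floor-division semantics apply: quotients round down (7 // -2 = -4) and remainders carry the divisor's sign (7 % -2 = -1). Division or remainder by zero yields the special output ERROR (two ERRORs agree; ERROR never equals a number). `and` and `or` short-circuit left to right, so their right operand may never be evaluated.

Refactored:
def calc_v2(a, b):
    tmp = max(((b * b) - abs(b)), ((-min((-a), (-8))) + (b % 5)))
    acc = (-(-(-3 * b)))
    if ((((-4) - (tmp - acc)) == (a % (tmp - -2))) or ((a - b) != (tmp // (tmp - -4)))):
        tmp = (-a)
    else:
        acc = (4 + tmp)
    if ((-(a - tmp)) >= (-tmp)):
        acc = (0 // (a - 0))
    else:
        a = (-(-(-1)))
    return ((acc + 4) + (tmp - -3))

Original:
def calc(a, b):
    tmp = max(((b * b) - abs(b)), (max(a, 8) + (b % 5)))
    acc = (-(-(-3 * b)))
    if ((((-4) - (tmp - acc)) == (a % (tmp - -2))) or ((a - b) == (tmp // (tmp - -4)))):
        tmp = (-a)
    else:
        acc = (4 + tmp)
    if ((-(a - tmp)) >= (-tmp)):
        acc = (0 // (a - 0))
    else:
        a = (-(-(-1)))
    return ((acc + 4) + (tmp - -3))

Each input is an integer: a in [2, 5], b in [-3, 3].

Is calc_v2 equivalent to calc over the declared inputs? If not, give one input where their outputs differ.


There is a counterexample at a=2, b=-3: 17 on one side, 14 on the other.
calc: tmp = 10; acc = 9; ((((-4) - (tmp - acc)) == (a % (tmp - -2))) or ((a - b) == (tmp // (tmp - -4)))) -> false; acc = 14; ((-(a - tmp)) >= (-tmp)) -> true; acc = 0; return 17
calc_v2: tmp = 10; acc = 9; ((((-4) - (tmp - acc)) == (a % (tmp - -2))) or ((a - b) != (tmp // (tmp - -4)))) -> true; tmp = -2; ((-(a - tmp)) >= (-tmp)) -> false; a = -1; return 14
verdict: not equivalent; witness: a=2, b=-3


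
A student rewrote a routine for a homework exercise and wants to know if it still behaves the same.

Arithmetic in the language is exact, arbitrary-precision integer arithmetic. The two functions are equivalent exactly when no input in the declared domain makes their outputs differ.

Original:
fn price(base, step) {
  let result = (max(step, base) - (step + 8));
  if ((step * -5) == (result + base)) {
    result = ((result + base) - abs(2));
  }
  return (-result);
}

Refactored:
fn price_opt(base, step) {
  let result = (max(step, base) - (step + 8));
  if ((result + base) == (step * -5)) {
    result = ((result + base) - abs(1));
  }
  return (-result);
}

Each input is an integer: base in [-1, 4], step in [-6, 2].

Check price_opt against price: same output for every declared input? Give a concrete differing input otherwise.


On input base=2, step=1, price returns 7 while price_opt returns 6.
verdict: not equivalent; witness: base=2, step=1


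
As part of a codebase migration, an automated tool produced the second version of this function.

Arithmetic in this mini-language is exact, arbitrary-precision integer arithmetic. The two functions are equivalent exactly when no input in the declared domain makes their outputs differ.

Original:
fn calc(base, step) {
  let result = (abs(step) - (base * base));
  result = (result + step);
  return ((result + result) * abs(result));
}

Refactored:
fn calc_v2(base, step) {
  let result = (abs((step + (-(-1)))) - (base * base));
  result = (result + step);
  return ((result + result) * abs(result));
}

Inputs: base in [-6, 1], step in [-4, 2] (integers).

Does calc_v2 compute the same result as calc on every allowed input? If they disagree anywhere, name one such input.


At base=-6, step=-4: calc gives -2592, calc_v2 gives -2738.
verdict: not equivalent; witness: base=-6, step=-4


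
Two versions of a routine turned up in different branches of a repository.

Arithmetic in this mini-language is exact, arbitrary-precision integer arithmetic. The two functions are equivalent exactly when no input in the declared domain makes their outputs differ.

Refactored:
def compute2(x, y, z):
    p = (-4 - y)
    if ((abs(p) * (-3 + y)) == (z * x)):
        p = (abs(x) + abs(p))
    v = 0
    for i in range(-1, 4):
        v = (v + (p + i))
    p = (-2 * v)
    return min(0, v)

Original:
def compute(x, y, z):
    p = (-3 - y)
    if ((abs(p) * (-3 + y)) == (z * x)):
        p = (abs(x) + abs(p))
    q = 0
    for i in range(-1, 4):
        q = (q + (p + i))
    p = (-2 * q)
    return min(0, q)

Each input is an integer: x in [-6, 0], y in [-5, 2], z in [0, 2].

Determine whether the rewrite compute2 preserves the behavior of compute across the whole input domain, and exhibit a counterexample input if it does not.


Try x=-6, y=-2, z=0.
compute: p=-1, then ((abs(p) * (-3 + y)) == (z * x)) is false, then q=0, then (i=-1), then q=-2, then (i=0), then q=-3, then (i=1), then q=-3, then (i=2), then q=-2, then (i=3), then q=0, then p=0, then returns 0
compute2: p=-2, then ((abs(p) * (-3 + y)) == (z * x)) is false, then v=0, then (i=-1), then v=-3, then (i=0), then v=-5, then (i=1), then v=-6, then (i=2), then v=-6, then (i=3), then v=-5, then p=10, then returns -5
0 against -5: the behavior changed.
verdict: not equivalent; witness: x=-6, y=-2, z=0


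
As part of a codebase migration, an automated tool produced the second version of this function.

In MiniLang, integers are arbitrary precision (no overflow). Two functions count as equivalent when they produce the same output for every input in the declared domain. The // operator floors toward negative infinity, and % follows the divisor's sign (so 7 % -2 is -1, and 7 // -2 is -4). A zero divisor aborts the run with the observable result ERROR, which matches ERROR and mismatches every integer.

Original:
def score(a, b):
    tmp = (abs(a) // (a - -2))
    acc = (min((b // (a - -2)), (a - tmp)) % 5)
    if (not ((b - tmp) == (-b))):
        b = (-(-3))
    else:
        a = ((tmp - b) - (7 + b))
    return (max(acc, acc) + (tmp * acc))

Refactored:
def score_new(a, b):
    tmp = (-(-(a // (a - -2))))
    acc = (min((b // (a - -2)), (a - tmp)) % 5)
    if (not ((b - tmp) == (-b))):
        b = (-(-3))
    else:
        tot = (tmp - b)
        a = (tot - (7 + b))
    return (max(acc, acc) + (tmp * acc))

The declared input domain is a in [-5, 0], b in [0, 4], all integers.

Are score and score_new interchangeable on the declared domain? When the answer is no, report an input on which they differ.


Take a=-5, b=0.
score: tmp := -2 | acc := 2 | (not ((b - tmp) == (-b))): true | b := 3 | result -2
score_new: tmp := 1 | acc := 4 | (not ((b - tmp) == (-b))): true | b := 3 | result 8
-2 != 8, so the rewrite changes behavior.
verdict: not equivalent; witness: a=-5, b=0


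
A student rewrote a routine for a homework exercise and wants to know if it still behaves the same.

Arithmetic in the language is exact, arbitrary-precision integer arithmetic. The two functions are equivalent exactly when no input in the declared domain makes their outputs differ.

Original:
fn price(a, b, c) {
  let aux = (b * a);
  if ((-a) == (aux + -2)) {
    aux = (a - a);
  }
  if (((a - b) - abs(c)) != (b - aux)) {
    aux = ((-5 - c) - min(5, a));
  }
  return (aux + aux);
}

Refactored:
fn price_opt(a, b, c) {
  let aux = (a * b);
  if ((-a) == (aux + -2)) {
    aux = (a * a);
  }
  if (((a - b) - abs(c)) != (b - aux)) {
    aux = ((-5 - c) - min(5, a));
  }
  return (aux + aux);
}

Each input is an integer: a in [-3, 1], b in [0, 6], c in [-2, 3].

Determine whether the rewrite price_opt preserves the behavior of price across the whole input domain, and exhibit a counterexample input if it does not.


These are not equivalent — on a=1, b=1, c=0 the outputs split (-12 vs 2).
price: aux = 1; ((-a) == (aux + -2)) -> true; aux = 0; (((a - b) - abs(c)) != (b - aux)) -> true; aux = -6; return -12
price_opt: aux = 1; ((-a) == (aux + -2)) -> true; aux = 1; (((a - b) - abs(c)) != (b - aux)) -> false; return 2
verdict: not equivalent; witness: a=1, b=1, c=0


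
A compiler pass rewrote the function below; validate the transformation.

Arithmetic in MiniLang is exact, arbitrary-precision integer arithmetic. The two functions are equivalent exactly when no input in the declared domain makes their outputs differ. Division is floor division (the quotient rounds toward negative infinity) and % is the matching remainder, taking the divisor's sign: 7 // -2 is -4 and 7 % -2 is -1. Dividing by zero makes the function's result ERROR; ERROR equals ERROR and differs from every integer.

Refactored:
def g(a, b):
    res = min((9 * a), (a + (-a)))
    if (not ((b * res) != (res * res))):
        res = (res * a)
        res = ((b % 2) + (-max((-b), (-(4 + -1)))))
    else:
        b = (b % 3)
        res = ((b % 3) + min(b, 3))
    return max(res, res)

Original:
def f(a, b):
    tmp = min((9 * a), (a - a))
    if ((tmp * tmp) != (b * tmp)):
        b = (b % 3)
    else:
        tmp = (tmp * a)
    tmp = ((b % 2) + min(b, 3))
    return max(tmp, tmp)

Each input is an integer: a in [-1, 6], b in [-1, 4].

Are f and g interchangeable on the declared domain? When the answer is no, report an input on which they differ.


Consider the input a=-1, b=-1.
f: tmp=-9, then ((tmp * tmp) != (b * tmp)) is true, then b=2, then tmp=2, then returns 2
g: res=-9, then (not ((b * res) != (res * res))) is false, then b=2, then res=4, then returns 4
2 against 4: the behavior changed.
verdict: not equivalent; witness: a=-1, b=-1


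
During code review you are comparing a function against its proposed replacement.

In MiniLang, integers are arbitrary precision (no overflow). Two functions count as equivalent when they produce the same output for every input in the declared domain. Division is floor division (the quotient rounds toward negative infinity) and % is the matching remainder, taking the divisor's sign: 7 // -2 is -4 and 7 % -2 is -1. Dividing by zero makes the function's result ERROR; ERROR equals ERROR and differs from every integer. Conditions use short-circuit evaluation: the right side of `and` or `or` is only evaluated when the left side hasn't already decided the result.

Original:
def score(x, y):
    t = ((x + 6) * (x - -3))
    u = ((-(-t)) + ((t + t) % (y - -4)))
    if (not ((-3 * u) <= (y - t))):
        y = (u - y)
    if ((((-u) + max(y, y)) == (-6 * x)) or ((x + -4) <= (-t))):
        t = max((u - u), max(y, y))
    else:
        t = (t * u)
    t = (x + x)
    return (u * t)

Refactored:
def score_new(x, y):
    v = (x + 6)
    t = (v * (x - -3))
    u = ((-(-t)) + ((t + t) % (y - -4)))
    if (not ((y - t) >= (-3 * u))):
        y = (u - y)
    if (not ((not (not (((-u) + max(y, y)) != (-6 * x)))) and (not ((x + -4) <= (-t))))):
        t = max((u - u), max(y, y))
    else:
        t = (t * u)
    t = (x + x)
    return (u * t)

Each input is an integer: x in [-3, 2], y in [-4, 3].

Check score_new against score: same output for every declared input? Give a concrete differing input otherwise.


The two are interchangeable: comparison usage differs; and local variable names differ; and boolean connective usage differs; and statement counts differ, and every declared input agrees.
One worked example (x=-2, y=-3) — score: t=4, then u=4, then (not ((-3 * u) <= (y - t))) is false, then ((((-u) + max(y, y)) == (-6 * x)) or ((x + -4) <= (-t))) is true, then t=0, then t=-4, then returns -16; score_new: v=4, then t=4, then u=4, then (not ((y - t) >= (-3 * u))) is false, then (not ((not (not (((-u) + max(y, y)) != (-6 * x)))) and (not ((x + -4) <= (-t))))) is true, then t=0, then t=-4, then returns -16; agreement on -16.
An exhaustive pass over the 48 declared inputs shows identical outputs.
verdict: equivalent


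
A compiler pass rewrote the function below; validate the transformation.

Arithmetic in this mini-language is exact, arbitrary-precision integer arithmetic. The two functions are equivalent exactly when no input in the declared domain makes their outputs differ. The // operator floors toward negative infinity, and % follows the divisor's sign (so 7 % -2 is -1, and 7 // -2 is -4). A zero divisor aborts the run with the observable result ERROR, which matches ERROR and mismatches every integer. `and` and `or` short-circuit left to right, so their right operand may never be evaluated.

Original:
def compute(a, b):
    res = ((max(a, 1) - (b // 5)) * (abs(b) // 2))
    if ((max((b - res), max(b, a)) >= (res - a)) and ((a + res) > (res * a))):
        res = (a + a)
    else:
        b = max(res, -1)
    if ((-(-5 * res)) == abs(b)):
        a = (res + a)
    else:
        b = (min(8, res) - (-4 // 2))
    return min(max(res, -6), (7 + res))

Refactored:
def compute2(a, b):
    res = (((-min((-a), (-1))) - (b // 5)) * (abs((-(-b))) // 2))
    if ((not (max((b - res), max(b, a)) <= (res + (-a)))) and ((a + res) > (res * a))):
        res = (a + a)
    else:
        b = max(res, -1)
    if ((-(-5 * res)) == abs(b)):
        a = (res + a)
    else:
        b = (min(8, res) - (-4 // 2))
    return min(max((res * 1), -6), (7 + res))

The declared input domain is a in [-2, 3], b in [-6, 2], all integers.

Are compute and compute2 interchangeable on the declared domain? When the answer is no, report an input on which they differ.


The rewrite breaks on a=-1, b=2, where the results are -2 and 1.
compute: res = 1; ((max((b - res), max(b, a)) >= (res - a)) and ((a + res) > (res * a))) -> true; res = -2; ((-(-5 * res)) == abs(b)) -> false; b = 0; return -2
compute2: res = 1; ((not (max((b - res), max(b, a)) <= (res + (-a)))) and ((a + res) > (res * a))) -> false; b = 1; ((-(-5 * res)) == abs(b)) -> false; b = 3; return 1
verdict: not equivalent; witness: a=-1, b=2


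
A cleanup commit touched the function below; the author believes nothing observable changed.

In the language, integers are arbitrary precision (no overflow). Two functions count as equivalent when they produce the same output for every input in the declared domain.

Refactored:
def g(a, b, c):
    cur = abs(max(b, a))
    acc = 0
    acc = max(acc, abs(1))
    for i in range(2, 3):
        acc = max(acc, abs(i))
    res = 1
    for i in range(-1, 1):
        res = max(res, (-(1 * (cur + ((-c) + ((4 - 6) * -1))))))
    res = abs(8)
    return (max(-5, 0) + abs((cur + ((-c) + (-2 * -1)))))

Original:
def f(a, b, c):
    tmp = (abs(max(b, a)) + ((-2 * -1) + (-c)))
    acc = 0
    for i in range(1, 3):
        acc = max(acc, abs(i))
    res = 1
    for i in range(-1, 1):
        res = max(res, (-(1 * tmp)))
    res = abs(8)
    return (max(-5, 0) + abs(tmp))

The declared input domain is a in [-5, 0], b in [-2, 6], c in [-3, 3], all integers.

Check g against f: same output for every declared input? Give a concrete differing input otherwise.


Side by side, the visible changes include: local variable names differ; constant usage differs; loop structure differs; statement counts differ; min/max/abs usage differs; arithmetic usage differs.
As a probe, take a=-3, b=3, c=2: f runs tmp = 3; acc = 0; [i=1]; acc = 1; [i=2]; acc = 2; res = 1; [i=-1]; res = 1; [i=0]; res = 1; res = 8; return 3; g runs cur = 3; acc = 0; acc = 1; [i=2]; acc = 2; res = 1; [i=-1]; res = 1; [i=0]; res = 1; res = 8; return 3; both end at 3.
Checked all 378 inputs in the declared domain: the outputs agree on every one.
verdict: equivalent


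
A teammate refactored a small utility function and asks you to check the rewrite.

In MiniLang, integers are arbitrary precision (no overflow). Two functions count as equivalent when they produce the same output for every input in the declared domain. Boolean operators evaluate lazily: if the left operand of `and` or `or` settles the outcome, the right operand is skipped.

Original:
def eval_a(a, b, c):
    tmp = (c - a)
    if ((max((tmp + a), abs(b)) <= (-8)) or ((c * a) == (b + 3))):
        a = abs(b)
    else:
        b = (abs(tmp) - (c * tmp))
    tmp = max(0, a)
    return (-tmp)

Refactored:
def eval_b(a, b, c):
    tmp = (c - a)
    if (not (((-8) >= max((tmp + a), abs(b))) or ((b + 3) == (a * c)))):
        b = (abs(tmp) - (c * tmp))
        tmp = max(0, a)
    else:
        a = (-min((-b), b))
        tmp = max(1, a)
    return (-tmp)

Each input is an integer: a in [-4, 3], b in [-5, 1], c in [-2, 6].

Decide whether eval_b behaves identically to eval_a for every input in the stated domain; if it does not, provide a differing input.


On input a=-3, b=0, c=-1, eval_a returns 0 while eval_b returns -1.
verdict: not equivalent; witness: a=-3, b=0, c=-1


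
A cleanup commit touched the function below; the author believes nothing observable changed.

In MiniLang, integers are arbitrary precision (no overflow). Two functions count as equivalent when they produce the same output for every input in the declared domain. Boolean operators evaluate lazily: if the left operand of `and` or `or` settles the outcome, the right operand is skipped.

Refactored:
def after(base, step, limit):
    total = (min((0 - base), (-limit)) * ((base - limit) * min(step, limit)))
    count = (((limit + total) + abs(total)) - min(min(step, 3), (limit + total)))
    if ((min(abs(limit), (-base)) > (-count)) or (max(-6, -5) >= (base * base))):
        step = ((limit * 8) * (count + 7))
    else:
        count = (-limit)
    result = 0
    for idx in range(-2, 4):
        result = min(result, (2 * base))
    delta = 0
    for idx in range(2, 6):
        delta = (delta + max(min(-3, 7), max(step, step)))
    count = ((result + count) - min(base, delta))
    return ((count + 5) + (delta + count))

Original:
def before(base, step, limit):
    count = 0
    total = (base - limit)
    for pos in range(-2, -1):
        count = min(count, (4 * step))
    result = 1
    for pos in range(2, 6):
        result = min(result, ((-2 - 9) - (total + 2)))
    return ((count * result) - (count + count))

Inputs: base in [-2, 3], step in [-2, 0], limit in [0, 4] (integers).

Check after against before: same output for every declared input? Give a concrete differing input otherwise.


Input base=-2, step=-2, limit=0: 104 from before versus 5 from after.
verdict: not equivalent; witness: base=-2, step=-2, limit=0


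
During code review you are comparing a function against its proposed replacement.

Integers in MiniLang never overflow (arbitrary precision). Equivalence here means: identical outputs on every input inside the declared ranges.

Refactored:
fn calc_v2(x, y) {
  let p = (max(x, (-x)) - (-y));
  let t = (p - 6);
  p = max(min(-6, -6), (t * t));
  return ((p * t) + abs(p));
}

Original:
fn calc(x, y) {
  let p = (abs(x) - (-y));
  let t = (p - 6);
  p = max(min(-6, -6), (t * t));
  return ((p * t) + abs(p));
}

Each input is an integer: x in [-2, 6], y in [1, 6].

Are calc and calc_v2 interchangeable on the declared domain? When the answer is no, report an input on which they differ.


Comparing the listings, the differences include: min/max/abs usage differs.
Tracing x=3, y=6: calc: p := 9 | t := 3 | p := 9 | result 36 | calc_v2: p := 9 | t := 3 | p := 9 | result 36 — matching result 36.
An exhaustive pass over the 54 declared inputs shows identical outputs.
verdict: equivalent


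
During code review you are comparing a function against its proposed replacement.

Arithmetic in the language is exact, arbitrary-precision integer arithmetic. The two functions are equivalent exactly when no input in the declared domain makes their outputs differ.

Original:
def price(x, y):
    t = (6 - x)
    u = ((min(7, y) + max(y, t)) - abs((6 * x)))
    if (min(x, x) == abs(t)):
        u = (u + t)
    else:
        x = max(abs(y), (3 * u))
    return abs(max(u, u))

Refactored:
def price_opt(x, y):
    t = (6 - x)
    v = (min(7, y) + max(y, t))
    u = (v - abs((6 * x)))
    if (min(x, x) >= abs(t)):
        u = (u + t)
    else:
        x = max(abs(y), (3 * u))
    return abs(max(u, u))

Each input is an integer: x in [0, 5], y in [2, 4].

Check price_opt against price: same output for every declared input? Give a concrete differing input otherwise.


Consider the input x=4, y=2.
price: t = 2; u = -20; (min(x, x) == abs(t)) -> false; x = 2; return 20
price_opt: t = 2; v = 4; u = -20; (min(x, x) >= abs(t)) -> true; u = -18; return 18
20 against 18: the behavior changed.
verdict: not equivalent; witness: x=4, y=2


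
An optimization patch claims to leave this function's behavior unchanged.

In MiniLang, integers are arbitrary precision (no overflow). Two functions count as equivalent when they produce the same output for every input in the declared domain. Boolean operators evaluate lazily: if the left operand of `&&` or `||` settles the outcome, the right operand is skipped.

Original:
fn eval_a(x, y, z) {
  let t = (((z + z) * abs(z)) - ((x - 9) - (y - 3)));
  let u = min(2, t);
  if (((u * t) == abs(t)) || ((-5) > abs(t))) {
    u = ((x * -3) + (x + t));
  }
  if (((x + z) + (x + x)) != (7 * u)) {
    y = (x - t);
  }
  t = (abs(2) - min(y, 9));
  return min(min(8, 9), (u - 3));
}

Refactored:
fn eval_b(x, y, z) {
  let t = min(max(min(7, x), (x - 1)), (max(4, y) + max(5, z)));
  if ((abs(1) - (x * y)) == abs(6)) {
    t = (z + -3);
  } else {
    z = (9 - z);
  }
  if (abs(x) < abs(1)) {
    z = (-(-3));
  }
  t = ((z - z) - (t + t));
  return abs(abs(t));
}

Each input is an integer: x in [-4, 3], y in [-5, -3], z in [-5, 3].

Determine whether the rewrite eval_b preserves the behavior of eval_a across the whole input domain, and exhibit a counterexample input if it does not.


Run the pair on x=-4, y=-5, z=-5.
eval_a: t becomes -45; next u becomes -45; next (((u * t) == abs(t)) || ((-5) > abs(t))) evaluates to false; next (((x + z) + (x + x)) != (7 * u)) evaluates to true; next y becomes 41; next t becomes -7; next final value -48
eval_b: t becomes -4; next ((abs(1) - (x * y)) == abs(6)) evaluates to false; next z becomes 14; next (abs(x) < abs(1)) evaluates to false; next t becomes 8; next final value 8
-48 and 8 differ, so these are not the same function on this domain.
verdict: not equivalent; witness: x=-4, y=-5, z=-5


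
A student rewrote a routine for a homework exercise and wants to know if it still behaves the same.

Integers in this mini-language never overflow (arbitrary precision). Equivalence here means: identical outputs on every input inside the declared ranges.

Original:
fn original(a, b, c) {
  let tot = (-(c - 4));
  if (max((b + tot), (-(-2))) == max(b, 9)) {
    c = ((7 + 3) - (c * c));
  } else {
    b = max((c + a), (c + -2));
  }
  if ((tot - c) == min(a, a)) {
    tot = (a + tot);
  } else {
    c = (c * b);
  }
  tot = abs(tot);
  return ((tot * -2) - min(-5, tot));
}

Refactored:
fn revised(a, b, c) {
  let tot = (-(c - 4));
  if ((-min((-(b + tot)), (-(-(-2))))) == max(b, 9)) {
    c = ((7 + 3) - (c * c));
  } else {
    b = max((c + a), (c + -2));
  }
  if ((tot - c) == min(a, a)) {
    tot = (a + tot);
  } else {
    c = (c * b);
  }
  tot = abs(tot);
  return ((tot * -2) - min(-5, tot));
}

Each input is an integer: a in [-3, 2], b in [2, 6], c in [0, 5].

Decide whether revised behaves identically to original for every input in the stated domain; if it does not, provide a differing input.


Reading the diff, among the changes: min/max/abs usage differs.
Tracing a=-2, b=5, c=2: original: tot=2, then (max((b + tot), (-(-2))) == max(b, 9)) is false, then b=0, then ((tot - c) == min(a, a)) is false, then c=0, then tot=2, then returns 1 | revised: tot=2, then ((-min((-(b + tot)), (-(-(-2))))) == max(b, 9)) is false, then b=0, then ((tot - c) == min(a, a)) is false, then c=0, then tot=2, then returns 1 — matching result 1.
Across all 180 domain points the two functions coincide.
verdict: equivalent
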